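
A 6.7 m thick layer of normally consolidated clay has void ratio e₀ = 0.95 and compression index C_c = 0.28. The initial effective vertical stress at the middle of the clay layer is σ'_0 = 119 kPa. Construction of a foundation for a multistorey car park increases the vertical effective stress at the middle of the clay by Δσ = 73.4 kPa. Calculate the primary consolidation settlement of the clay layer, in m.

Final effective stress: σ'_f = σ'_0 + Δσ = 119 + 73.4 = 192.4 kPa.
Normally consolidated clay, so the full stress increment lies on the virgin compression line:
S_c = C_c·H/(1+e₀)·log₁₀(σ'_f/σ'_0) = 0.28×6.7/(1+0.95)×log₁₀(192.4/119)
    = 0.96205 × 0.20866 = 0.2007 m

S_c ≈ 0.201 m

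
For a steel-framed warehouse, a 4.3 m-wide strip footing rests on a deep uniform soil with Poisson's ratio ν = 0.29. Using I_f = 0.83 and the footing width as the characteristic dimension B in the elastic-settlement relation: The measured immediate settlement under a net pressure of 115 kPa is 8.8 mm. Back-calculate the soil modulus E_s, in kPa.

S_e = q·B·(1−ν²)/E_s · I_f  ⇒  E_s = q·B·(1−ν²)·I_f / S_e.
E_s = 115 × 4.3 × 0.9159 × 0.83 / 0.0088 = 42720 kPa

E_s ≈ 42700 kPa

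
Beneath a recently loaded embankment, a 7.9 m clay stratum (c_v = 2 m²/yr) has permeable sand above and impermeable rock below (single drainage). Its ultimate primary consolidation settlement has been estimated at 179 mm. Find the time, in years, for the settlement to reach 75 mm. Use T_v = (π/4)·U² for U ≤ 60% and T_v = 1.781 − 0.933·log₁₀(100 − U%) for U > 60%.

Drainage path length: H_d = H = 7.9 m (single drainage).
U = S(t)/S_ult = 75/179 = 0.419.
U ≤ 60%: T_v = (π/4)·U² = (π/4)×0.41899² = 0.13788.
t = T_v·H_d²/c_v = 0.13788×7.9²/2 = 4.303 years.

t ≈ 4.3 years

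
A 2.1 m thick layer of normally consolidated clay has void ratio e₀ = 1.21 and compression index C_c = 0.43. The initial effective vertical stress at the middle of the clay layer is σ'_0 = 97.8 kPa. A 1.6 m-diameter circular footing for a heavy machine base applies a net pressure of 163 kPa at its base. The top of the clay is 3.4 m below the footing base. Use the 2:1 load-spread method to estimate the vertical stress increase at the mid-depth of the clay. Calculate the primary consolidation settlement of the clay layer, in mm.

S_c ≈ 19.6 mm

Mid-depth of clay below the footing base: z = 3.4 + 2.1/2 = 4.45 m.
Stress increase at mid-clay by the 2:1 spreading method:
Δσ ≈ qD²/(D+z)² = 163×1.6²/(1.6+4.45)² = 11.4 kPa
Final effective stress: σ'_f = σ'_0 + Δσ = 97.8 + 11.4 = 109.2 kPa.
Normally consolidated clay, so the full stress increment lies on the virgin compression line:
S_c = C_c·H/(1+e₀)·log₁₀(σ'_f/σ'_0) = 0.43×2.1/(1+1.21)×log₁₀(109.2/97.8)
    = 0.4086 × 0.047884 = 0.01957 m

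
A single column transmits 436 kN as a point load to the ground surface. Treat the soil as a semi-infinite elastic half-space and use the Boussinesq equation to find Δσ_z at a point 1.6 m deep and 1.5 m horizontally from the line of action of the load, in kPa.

Boussinesq vertical stress below a point load on an elastic half-space:
Δσ_z = 3P/(2πz²) · [1 + (r/z)²]^(−5/2)
r/z = 1.5/1.6 = 0.9375; [1+(r/z)²]^(−5/2) = 0.20665.
Δσ_z = 3×436/(2π×1.6²) × 0.20665 = 81.318 × 0.20665 = 16.8 kPa

Δσ_z ≈ 16.8 kPa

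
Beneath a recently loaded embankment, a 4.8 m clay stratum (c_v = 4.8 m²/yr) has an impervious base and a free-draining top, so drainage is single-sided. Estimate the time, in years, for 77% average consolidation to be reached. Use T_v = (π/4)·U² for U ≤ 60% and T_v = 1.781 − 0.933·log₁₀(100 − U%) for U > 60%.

t ≈ 2.45 years

Drainage path length: H_d = H = 4.8 m (single drainage).
U > 60%: T_v = 1.781 − 0.933·log₁₀(100 − 77) = 0.51051.
t = T_v·H_d²/c_v = 0.51051×4.8²/4.8 = 2.45 years.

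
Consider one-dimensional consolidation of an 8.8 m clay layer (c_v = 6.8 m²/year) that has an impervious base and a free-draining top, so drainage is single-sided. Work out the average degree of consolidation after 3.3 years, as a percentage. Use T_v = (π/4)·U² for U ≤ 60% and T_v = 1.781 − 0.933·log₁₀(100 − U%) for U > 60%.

U ≈ 60.3 %

Drainage path length: H_d = H = 8.8 m (single drainage).
T_v = c_v·t/H_d² = 6.8×3.3/8.8² = 0.28977.
T_v = 0.28977 corresponds to the U > 60% branch:
U = 1 − 10^((1.781 − T_v)/0.933)/100 = 0.6034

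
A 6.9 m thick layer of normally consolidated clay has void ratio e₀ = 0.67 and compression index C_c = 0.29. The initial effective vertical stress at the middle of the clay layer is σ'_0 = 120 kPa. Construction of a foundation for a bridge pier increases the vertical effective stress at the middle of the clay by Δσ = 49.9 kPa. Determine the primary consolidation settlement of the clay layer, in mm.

Final effective stress: σ'_f = σ'_0 + Δσ = 120 + 49.9 = 169.9 kPa.
Normally consolidated clay, so the full stress increment lies on the virgin compression line:
S_c = C_c·H/(1+e₀)·log₁₀(σ'_f/σ'_0) = 0.29×6.9/(1+0.67)×log₁₀(169.9/120)
    = 1.1982 × 0.15101 = 0.1809 m

S_c ≈ 181 mm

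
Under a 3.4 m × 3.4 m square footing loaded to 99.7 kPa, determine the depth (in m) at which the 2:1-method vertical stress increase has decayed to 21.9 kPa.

2:1 spreading — at depth z the loaded area has grown by z in each plan dimension:
qB²/(B+z)² = Δσ_z ⇒ z = B(√(q/Δσ_z) − 1) = 3.4×(√(99.7/21.9) − 1) = 3.854 m

z ≈ 3.85 m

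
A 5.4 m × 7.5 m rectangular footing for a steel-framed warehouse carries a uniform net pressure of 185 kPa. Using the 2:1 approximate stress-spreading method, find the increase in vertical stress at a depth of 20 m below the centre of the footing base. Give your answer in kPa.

By the 2:1 method the load spreads at 1 horizontal : 2 vertical, so at depth z the loaded area has grown by z in each plan dimension:
Δσ = qBL/((B+z)(L+z)) = 185×5.4×7.5/((5.4+20)(7.5+20)) = 10.727 kPa

Δσ_z ≈ 10.7 kPa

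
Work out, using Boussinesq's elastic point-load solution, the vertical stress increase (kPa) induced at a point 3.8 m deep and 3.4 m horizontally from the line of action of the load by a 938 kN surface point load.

Boussinesq vertical stress below a point load on an elastic half-space:
Δσ_z = 3P/(2πz²) · [1 + (r/z)²]^(−5/2)
r/z = 3.4/3.8 = 0.89474; [1+(r/z)²]^(−5/2) = 0.22987.
Δσ_z = 3×938/(2π×3.8²) × 0.22987 = 31.015 × 0.22987 = 7.129 kPa

Δσ_z ≈ 7.13 kPa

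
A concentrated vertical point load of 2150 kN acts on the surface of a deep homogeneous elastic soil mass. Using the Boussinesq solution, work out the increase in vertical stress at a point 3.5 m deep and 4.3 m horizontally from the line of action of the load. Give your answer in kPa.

Boussinesq vertical stress below a point load on an elastic half-space:
Δσ_z = 3P/(2πz²) · [1 + (r/z)²]^(−5/2)
r/z = 4.3/3.5 = 1.2286; [1+(r/z)²]^(−5/2) = 0.10025.
Δσ_z = 3×2150/(2π×3.5²) × 0.10025 = 83.8 × 0.10025 = 8.401 kPa

Δσ_z ≈ 8.4 kPa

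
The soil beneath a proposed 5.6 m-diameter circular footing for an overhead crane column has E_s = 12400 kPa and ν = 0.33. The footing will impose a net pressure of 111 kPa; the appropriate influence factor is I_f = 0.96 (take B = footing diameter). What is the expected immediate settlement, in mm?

Immediate (elastic) settlement: S_e = q·B·(1−ν²)/E_s · I_f.
S_e = 111 × 5.6 × (1 − 0.33²) / 12400 × 0.96
    = 111 × 5.6 × 0.8911 / 12400 × 0.96
    = 0.04288 m = 42.88 mm

S_e ≈ 42.9 mm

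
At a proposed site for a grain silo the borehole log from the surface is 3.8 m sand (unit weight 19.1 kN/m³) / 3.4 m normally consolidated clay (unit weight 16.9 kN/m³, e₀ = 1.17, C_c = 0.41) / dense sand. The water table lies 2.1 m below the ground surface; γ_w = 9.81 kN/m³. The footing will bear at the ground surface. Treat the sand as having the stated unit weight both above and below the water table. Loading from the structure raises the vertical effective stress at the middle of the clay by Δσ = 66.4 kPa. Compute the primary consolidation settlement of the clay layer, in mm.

S_c ≈ 190 mm

Mid-depth of clay below the ground surface: z = 3.8 + 3.4/2 = 5.5 m.
Total vertical stress at mid-clay: σ_v = 19.1×3.8 + 16.9×1.7 = 101.31 kPa.
Pore pressure: u = 9.81×(5.5 − 2.1) = 33.354 kPa.
Initial effective stress: σ'_0 = σ_v − u = 101.31 − 33.354 = 67.956 kPa.
Final effective stress: σ'_f = σ'_0 + Δσ = 67.956 + 66.4 = 134.36 kPa.
Normally consolidated clay, so the full stress increment lies on the virgin compression line:
S_c = C_c·H/(1+e₀)·log₁₀(σ'_f/σ'_0) = 0.41×3.4/(1+1.17)×log₁₀(134.36/67.956)
    = 0.6424 × 0.29604 = 0.1902 m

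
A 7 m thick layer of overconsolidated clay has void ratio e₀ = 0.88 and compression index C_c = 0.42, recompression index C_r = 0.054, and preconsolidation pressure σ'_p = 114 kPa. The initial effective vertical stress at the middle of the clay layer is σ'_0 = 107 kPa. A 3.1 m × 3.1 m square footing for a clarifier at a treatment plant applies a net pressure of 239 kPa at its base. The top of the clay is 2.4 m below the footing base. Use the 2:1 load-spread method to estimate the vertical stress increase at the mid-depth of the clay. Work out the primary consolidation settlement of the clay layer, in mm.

Mid-depth of clay below the footing base: z = 2.4 + 7/2 = 5.9 m.
Stress increase at mid-clay by the 2:1 spreading method:
Δσ = qBL/((B+z)(L+z)) = 239×3.1×3.1/((3.1+5.9)(3.1+5.9)) = 28.355 kPa
Final effective stress: σ'_f = 107 + 28.355 = 135.35 kPa.
σ'_f = 135.35 > σ'_p = 114 kPa, so the stress path crosses the preconsolidation pressure — recompression up to σ'_p, then virgin compression beyond:
S_c = H/(1+e₀)·[C_r·log₁₀(σ'_p/σ'_0) + C_c·log₁₀(σ'_f/σ'_p)]
    = 7/1.88 × [0.054×log₁₀(114/107) + 0.42×log₁₀(135.35/114)]
    = 3.7234 × [0.0014861 + 0.031312] = 0.1221 m

S_c ≈ 122 mm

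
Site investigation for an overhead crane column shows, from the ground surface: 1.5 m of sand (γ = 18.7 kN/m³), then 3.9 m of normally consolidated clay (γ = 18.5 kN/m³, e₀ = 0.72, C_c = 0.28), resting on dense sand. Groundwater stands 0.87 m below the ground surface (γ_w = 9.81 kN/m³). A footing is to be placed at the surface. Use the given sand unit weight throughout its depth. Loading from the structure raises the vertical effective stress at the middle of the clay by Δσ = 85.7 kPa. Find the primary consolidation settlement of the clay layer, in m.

S_c ≈ 0.321 m

Mid-depth of clay below the ground surface: z = 1.5 + 3.9/2 = 3.45 m.
Total vertical stress at mid-clay: σ_v = 18.7×1.5 + 18.5×1.95 = 64.125 kPa.
Pore pressure: u = 9.81×(3.45 − 0.87) = 25.31 kPa.
Initial effective stress: σ'_0 = σ_v − u = 64.125 − 25.31 = 38.815 kPa.
Final effective stress: σ'_f = σ'_0 + Δσ = 38.815 + 85.7 = 124.52 kPa.
Normally consolidated clay, so the full stress increment lies on the virgin compression line:
S_c = C_c·H/(1+e₀)·log₁₀(σ'_f/σ'_0) = 0.28×3.9/(1+0.72)×log₁₀(124.52/38.815)
    = 0.63488 × 0.50624 = 0.3214 m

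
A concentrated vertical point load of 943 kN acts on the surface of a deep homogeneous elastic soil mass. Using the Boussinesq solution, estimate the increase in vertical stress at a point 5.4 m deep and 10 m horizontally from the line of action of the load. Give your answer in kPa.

Δσ_z ≈ 0.374 kPa

Boussinesq vertical stress below a point load on an elastic half-space:
Δσ_z = 3P/(2πz²) · [1 + (r/z)²]^(−5/2)
r/z = 10/5.4 = 1.8519; [1+(r/z)²]^(−5/2) = 0.024219.
Δσ_z = 3×943/(2π×5.4²) × 0.024219 = 15.441 × 0.024219 = 0.374 kPa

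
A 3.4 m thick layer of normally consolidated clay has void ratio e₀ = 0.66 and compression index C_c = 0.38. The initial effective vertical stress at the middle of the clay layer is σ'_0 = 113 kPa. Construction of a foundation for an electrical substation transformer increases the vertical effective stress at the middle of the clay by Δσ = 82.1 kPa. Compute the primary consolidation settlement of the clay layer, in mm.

Final effective stress: σ'_f = σ'_0 + Δσ = 113 + 82.1 = 195.1 kPa.
Normally consolidated clay, so the full stress increment lies on the virgin compression line:
S_c = C_c·H/(1+e₀)·log₁₀(σ'_f/σ'_0) = 0.38×3.4/(1+0.66)×log₁₀(195.1/113)
    = 0.77831 × 0.23718 = 0.1846 m

S_c ≈ 185 mm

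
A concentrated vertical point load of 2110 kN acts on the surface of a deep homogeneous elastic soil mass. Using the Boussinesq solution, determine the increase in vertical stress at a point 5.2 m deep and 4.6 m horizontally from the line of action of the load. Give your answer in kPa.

Boussinesq vertical stress below a point load on an elastic half-space:
Δσ_z = 3P/(2πz²) · [1 + (r/z)²]^(−5/2)
r/z = 4.6/5.2 = 0.88462; [1+(r/z)²]^(−5/2) = 0.23572.
Δσ_z = 3×2110/(2π×5.2²) × 0.23572 = 37.258 × 0.23572 = 8.782 kPa

Δσ_z ≈ 8.78 kPa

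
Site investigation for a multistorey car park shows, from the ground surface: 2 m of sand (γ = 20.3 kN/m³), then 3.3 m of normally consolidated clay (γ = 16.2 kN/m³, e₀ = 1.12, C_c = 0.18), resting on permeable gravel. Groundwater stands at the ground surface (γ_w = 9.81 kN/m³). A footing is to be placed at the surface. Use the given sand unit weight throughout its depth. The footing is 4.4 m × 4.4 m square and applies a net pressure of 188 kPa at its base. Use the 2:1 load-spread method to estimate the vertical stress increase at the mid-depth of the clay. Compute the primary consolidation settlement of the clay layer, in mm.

Mid-depth of clay below the ground surface: z = 2 + 3.3/2 = 3.65 m.
Total vertical stress at mid-clay: σ_v = 20.3×2 + 16.2×1.65 = 67.33 kPa.
Pore pressure: u = 9.81×(3.65 − 0) = 35.806 kPa.
Initial effective stress: σ'_0 = σ_v − u = 67.33 − 35.806 = 31.524 kPa.
Stress increase at mid-clay by the 2:1 spreading method:
Δσ = qBL/((B+z)(L+z)) = 188×4.4×4.4/((4.4+3.65)(4.4+3.65)) = 56.166 kPa
Final effective stress: σ'_f = σ'_0 + Δσ = 31.524 + 56.166 = 87.69 kPa.
Normally consolidated clay, so the full stress increment lies on the virgin compression line:
S_c = C_c·H/(1+e₀)·log₁₀(σ'_f/σ'_0) = 0.18×3.3/(1+1.12)×log₁₀(87.69/31.524)
    = 0.28019 × 0.44431 = 0.1245 m

S_c ≈ 124 mm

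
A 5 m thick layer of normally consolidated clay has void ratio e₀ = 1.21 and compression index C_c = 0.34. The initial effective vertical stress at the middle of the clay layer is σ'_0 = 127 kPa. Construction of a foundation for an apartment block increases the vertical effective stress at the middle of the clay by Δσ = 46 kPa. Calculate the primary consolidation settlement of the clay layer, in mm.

S_c ≈ 103 mm

Final effective stress: σ'_f = σ'_0 + Δσ = 127 + 46 = 173 kPa.
Normally consolidated clay, so the full stress increment lies on the virgin compression line:
S_c = C_c·H/(1+e₀)·log₁₀(σ'_f/σ'_0) = 0.34×5/(1+1.21)×log₁₀(173/127)
    = 0.76923 × 0.13424 = 0.1033 m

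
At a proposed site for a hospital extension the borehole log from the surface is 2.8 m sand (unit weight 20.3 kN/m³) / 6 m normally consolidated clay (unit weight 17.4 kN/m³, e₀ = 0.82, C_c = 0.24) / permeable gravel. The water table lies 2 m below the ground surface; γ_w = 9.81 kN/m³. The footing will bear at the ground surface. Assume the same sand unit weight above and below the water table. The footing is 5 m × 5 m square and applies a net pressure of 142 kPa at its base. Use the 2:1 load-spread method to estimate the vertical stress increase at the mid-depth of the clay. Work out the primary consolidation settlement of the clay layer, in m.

Mid-depth of clay below the ground surface: z = 2.8 + 6/2 = 5.8 m.
Total vertical stress at mid-clay: σ_v = 20.3×2.8 + 17.4×3 = 109.04 kPa.
Pore pressure: u = 9.81×(5.8 − 2) = 37.278 kPa.
Initial effective stress: σ'_0 = σ_v − u = 109.04 − 37.278 = 71.762 kPa.
Stress increase at mid-clay by the 2:1 spreading method:
Δσ = qBL/((B+z)(L+z)) = 142×5×5/((5+5.8)(5+5.8)) = 30.436 kPa
Final effective stress: σ'_f = σ'_0 + Δσ = 71.762 + 30.436 = 102.2 kPa.
Normally consolidated clay, so the full stress increment lies on the virgin compression line:
S_c = C_c·H/(1+e₀)·log₁₀(σ'_f/σ'_0) = 0.24×6/(1+0.82)×log₁₀(102.2/71.762)
    = 0.79121 × 0.15356 = 0.1215 m

S_c ≈ 0.121 m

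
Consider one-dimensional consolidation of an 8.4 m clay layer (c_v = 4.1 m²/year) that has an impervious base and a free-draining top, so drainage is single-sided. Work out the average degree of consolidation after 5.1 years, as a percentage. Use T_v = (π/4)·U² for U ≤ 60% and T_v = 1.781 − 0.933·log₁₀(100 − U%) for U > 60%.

Drainage path length: H_d = H = 8.4 m (single drainage).
T_v = c_v·t/H_d² = 4.1×5.1/8.4² = 0.29634.
T_v = 0.29634 corresponds to the U > 60% branch:
U = 1 − 10^((1.781 − T_v)/0.933)/100 = 0.6098

U ≈ 61 %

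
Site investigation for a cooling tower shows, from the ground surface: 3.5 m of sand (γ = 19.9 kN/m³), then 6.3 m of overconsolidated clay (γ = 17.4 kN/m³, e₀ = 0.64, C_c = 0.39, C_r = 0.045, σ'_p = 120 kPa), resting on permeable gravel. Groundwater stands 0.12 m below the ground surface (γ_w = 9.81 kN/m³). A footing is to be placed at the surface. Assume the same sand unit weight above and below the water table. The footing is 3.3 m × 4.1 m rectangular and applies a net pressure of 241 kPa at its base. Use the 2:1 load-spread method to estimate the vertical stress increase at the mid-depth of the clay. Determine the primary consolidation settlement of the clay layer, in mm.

S_c ≈ 30.7 mm

Mid-depth of clay below the ground surface: z = 3.5 + 6.3/2 = 6.65 m.
Total vertical stress at mid-clay: σ_v = 19.9×3.5 + 17.4×3.15 = 124.46 kPa.
Pore pressure: u = 9.81×(6.65 − 0.12) = 64.059 kPa.
Initial effective stress: σ'_0 = σ_v − u = 124.46 − 64.059 = 60.401 kPa.
Stress increase at mid-clay by the 2:1 spreading method:
Δσ = qBL/((B+z)(L+z)) = 241×3.3×4.1/((3.3+6.65)(4.1+6.65)) = 30.485 kPa
Final effective stress: σ'_f = 60.401 + 30.485 = 90.886 kPa.
σ'_f = 90.886 ≤ σ'_p = 120 kPa, so the clay remains overconsolidated and only the recompression index applies:
S_c = C_r·H/(1+e₀)·log₁₀(σ'_f/σ'_0) = 0.045×6.3/1.64×log₁₀(90.886/60.401)
    = 0.17287 × 0.17745 = 0.03068 m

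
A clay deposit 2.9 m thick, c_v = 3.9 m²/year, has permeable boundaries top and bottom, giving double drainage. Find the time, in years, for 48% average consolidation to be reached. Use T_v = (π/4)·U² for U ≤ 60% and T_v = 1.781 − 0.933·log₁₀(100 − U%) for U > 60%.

t ≈ 0.0976 years

Drainage path length: H_d = H/2 = 1.45 m (double drainage).
U ≤ 60%: T_v = (π/4)·U² = (π/4)×0.48² = 0.18096.
t = T_v·H_d²/c_v = 0.18096×1.45²/3.9 = 0.09756 years.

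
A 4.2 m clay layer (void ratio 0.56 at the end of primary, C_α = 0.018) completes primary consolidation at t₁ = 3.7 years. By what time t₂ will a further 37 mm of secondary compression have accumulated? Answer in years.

t₂ ≈ 21.5 years

S_s = C_α·H/(1+e_p)·log₁₀(t₂/t₁) ⇒ log₁₀(t₂/t₁) = S_s·(1+e_p)/(C_α·H).
log₁₀(t₂/t₁) = 0.037 × (1+0.56) / (0.018×4.2) = 0.7635
t₂ = t₁ × 10^0.7635 = 3.7 × 5.801 = 21.46 years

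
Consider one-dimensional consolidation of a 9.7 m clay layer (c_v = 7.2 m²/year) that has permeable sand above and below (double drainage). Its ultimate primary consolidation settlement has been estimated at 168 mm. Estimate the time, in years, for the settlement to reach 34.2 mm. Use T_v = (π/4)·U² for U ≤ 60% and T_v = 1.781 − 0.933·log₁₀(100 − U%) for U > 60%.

t ≈ 0.106 years

Drainage path length: H_d = H/2 = 4.85 m (double drainage).
U = S(t)/S_ult = 34.2/168 = 0.2036.
U ≤ 60%: T_v = (π/4)·U² = (π/4)×0.20357² = 0.032548.
t = T_v·H_d²/c_v = 0.032548×4.85²/7.2 = 0.1063 years.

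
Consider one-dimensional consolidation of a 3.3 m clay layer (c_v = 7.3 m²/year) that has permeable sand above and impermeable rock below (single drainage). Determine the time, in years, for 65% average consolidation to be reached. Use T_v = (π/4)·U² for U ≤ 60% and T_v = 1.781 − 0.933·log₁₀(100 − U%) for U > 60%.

t ≈ 0.508 years

Drainage path length: H_d = H = 3.3 m (single drainage).
U > 60%: T_v = 1.781 − 0.933·log₁₀(100 − 65) = 0.34038.
t = T_v·H_d²/c_v = 0.34038×3.3²/7.3 = 0.5078 years.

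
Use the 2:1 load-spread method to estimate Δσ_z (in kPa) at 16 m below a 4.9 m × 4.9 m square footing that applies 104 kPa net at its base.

Δσ_z ≈ 5.72 kPa

By the 2:1 method the load spreads at 1 horizontal : 2 vertical, so at depth z the loaded area has grown by z in each plan dimension:
Δσ = qBL/((B+z)(L+z)) = 104×4.9×4.9/((4.9+16)(4.9+16)) = 5.7165 kPa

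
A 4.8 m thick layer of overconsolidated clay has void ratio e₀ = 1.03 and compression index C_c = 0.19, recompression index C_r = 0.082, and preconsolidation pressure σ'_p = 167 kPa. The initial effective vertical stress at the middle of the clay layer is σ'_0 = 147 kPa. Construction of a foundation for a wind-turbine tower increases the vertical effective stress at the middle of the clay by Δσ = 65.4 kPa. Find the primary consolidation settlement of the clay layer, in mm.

S_c ≈ 57.7 mm

Final effective stress: σ'_f = 147 + 65.4 = 212.4 kPa.
σ'_f = 212.4 > σ'_p = 167 kPa, so the stress path crosses the preconsolidation pressure — recompression up to σ'_p, then virgin compression beyond:
S_c = H/(1+e₀)·[C_r·log₁₀(σ'_p/σ'_0) + C_c·log₁₀(σ'_f/σ'_p)]
    = 4.8/2.03 × [0.082×log₁₀(167/147) + 0.19×log₁₀(212.4/167)]
    = 2.3645 × [0.0045427 + 0.019843] = 0.05766 m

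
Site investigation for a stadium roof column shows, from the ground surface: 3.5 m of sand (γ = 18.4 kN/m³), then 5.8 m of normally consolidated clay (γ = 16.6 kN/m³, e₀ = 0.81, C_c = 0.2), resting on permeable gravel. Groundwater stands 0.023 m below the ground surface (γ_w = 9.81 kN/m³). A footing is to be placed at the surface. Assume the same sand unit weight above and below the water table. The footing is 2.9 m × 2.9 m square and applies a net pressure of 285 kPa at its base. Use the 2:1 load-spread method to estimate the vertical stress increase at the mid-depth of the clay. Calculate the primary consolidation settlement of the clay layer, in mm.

S_c ≈ 123 mm

Mid-depth of clay below the ground surface: z = 3.5 + 5.8/2 = 6.4 m.
Total vertical stress at mid-clay: σ_v = 18.4×3.5 + 16.6×2.9 = 112.54 kPa.
Pore pressure: u = 9.81×(6.4 − 0.023) = 62.558 kPa.
Initial effective stress: σ'_0 = σ_v − u = 112.54 − 62.558 = 49.982 kPa.
Stress increase at mid-clay by the 2:1 spreading method:
Δσ = qBL/((B+z)(L+z)) = 285×2.9×2.9/((2.9+6.4)(2.9+6.4)) = 27.712 kPa
Final effective stress: σ'_f = σ'_0 + Δσ = 49.982 + 27.712 = 77.694 kPa.
Normally consolidated clay, so the full stress increment lies on the virgin compression line:
S_c = C_c·H/(1+e₀)·log₁₀(σ'_f/σ'_0) = 0.2×5.8/(1+0.81)×log₁₀(77.694/49.982)
    = 0.64088 × 0.19157 = 0.1228 m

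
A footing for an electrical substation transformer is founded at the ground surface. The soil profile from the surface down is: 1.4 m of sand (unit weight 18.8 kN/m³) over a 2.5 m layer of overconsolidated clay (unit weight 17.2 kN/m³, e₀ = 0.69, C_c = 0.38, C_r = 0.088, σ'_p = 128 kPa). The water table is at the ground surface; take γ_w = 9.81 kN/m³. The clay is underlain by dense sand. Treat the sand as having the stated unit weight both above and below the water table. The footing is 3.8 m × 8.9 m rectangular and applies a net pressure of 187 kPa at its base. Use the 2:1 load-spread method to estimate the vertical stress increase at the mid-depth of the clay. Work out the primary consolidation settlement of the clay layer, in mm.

Mid-depth of clay below the ground surface: z = 1.4 + 2.5/2 = 2.65 m.
Total vertical stress at mid-clay: σ_v = 18.8×1.4 + 17.2×1.25 = 47.82 kPa.
Pore pressure: u = 9.81×(2.65 − 0) = 25.997 kPa.
Initial effective stress: σ'_0 = σ_v − u = 47.82 − 25.997 = 21.823 kPa.
Stress increase at mid-clay by the 2:1 spreading method:
Δσ = qBL/((B+z)(L+z)) = 187×3.8×8.9/((3.8+2.65)(8.9+2.65)) = 84.893 kPa
Final effective stress: σ'_f = 21.823 + 84.893 = 106.72 kPa.
σ'_f = 106.72 ≤ σ'_p = 128 kPa, so the clay remains overconsolidated and only the recompression index applies:
S_c = C_r·H/(1+e₀)·log₁₀(σ'_f/σ'_0) = 0.088×2.5/1.69×log₁₀(106.72/21.823)
    = 0.13018 × 0.68933 = 0.08974 m

S_c ≈ 89.7 mm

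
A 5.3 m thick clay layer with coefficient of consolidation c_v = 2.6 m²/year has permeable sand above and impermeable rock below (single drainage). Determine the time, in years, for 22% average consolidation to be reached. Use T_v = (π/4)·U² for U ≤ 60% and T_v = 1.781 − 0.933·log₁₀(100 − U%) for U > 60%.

t ≈ 0.411 years

Drainage path length: H_d = H = 5.3 m (single drainage).
U ≤ 60%: T_v = (π/4)·U² = (π/4)×0.22² = 0.038013.
t = T_v·H_d²/c_v = 0.038013×5.3²/2.6 = 0.4107 years.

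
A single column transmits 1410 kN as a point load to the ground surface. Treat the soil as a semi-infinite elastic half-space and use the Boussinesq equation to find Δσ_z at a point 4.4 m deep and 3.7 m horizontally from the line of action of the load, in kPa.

Boussinesq vertical stress below a point load on an elastic half-space:
Δσ_z = 3P/(2πz²) · [1 + (r/z)²]^(−5/2)
r/z = 3.7/4.4 = 0.84091; [1+(r/z)²]^(−5/2) = 0.26262.
Δσ_z = 3×1410/(2π×4.4²) × 0.26262 = 34.774 × 0.26262 = 9.132 kPa

Δσ_z ≈ 9.13 kPa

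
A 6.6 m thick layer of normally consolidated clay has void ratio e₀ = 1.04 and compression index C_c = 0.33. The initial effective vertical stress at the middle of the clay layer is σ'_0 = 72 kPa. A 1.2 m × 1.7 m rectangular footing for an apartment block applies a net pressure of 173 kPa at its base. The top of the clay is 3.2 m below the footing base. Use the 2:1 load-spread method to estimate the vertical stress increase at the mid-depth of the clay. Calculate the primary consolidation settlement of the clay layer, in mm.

S_c ≈ 34.7 mm

Mid-depth of clay below the footing base: z = 3.2 + 6.6/2 = 6.5 m.
Stress increase at mid-clay by the 2:1 spreading method:
Δσ = qBL/((B+z)(L+z)) = 173×1.2×1.7/((1.2+6.5)(1.7+6.5)) = 5.5895 kPa
Final effective stress: σ'_f = σ'_0 + Δσ = 72 + 5.5895 = 77.59 kPa.
Normally consolidated clay, so the full stress increment lies on the virgin compression line:
S_c = C_c·H/(1+e₀)·log₁₀(σ'_f/σ'_0) = 0.33×6.6/(1+1.04)×log₁₀(77.59/72)
    = 1.0676 × 0.032473 = 0.03467 m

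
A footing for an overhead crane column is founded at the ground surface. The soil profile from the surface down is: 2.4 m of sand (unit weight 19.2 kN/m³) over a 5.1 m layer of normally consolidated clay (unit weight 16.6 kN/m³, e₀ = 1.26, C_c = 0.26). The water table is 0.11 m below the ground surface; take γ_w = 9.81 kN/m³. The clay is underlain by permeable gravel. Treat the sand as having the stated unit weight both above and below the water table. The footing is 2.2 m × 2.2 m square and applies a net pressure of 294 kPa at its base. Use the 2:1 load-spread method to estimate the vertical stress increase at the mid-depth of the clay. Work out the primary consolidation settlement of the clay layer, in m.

Mid-depth of clay below the ground surface: z = 2.4 + 5.1/2 = 4.95 m.
Total vertical stress at mid-clay: σ_v = 19.2×2.4 + 16.6×2.55 = 88.41 kPa.
Pore pressure: u = 9.81×(4.95 − 0.11) = 47.48 kPa.
Initial effective stress: σ'_0 = σ_v − u = 88.41 − 47.48 = 40.93 kPa.
Stress increase at mid-clay by the 2:1 spreading method:
Δσ = qBL/((B+z)(L+z)) = 294×2.2×2.2/((2.2+4.95)(2.2+4.95)) = 27.834 kPa
Final effective stress: σ'_f = σ'_0 + Δσ = 40.93 + 27.834 = 68.764 kPa.
Normally consolidated clay, so the full stress increment lies on the virgin compression line:
S_c = C_c·H/(1+e₀)·log₁₀(σ'_f/σ'_0) = 0.26×5.1/(1+1.26)×log₁₀(68.764/40.93)
    = 0.58673 × 0.22532 = 0.1322 m

S_c ≈ 0.132 m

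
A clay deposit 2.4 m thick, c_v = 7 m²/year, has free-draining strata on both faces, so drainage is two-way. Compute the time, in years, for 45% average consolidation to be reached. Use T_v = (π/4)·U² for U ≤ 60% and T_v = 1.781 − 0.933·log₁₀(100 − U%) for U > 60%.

Drainage path length: H_d = H/2 = 1.2 m (double drainage).
U ≤ 60%: T_v = (π/4)·U² = (π/4)×0.45² = 0.15904.
t = T_v·H_d²/c_v = 0.15904×1.2²/7 = 0.03272 years.

t ≈ 0.0327 years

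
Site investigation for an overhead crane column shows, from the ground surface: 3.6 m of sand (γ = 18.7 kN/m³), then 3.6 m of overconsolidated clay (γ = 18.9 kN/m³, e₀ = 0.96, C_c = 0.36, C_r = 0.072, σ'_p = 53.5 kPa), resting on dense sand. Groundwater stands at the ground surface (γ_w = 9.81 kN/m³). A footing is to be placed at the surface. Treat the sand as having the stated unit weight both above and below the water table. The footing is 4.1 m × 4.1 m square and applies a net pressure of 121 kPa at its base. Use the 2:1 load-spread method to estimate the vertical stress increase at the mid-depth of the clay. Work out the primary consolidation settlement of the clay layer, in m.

Mid-depth of clay below the ground surface: z = 3.6 + 3.6/2 = 5.4 m.
Total vertical stress at mid-clay: σ_v = 18.7×3.6 + 18.9×1.8 = 101.34 kPa.
Pore pressure: u = 9.81×(5.4 − 0) = 52.974 kPa.
Initial effective stress: σ'_0 = σ_v − u = 101.34 − 52.974 = 48.366 kPa.
Stress increase at mid-clay by the 2:1 spreading method:
Δσ = qBL/((B+z)(L+z)) = 121×4.1×4.1/((4.1+5.4)(4.1+5.4)) = 22.538 kPa
Final effective stress: σ'_f = 48.366 + 22.538 = 70.904 kPa.
σ'_f = 70.904 > σ'_p = 53.5 kPa, so the stress path crosses the preconsolidation pressure — recompression up to σ'_p, then virgin compression beyond:
S_c = H/(1+e₀)·[C_r·log₁₀(σ'_p/σ'_0) + C_c·log₁₀(σ'_f/σ'_p)]
    = 3.6/1.96 × [0.072×log₁₀(53.5/48.366) + 0.36×log₁₀(70.904/53.5)]
    = 1.8367 × [0.0031546 + 0.044034] = 0.08667 m

S_c ≈ 0.0867 m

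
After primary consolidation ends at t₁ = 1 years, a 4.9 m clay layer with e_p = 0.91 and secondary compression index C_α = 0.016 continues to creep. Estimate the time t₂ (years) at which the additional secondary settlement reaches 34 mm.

t₂ ≈ 6.73 years

S_s = C_α·H/(1+e_p)·log₁₀(t₂/t₁) ⇒ log₁₀(t₂/t₁) = S_s·(1+e_p)/(C_α·H).
log₁₀(t₂/t₁) = 0.034 × (1+0.91) / (0.016×4.9) = 0.8283
t₂ = t₁ × 10^0.8283 = 1 × 6.735 = 6.735 years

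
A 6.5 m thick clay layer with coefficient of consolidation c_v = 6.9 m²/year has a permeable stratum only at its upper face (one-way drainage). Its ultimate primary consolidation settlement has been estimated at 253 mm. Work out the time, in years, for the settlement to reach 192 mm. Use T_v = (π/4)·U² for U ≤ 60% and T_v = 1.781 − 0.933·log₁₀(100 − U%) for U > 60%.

t ≈ 3.01 years

Drainage path length: H_d = H = 6.5 m (single drainage).
U = S(t)/S_ult = 192/253 = 0.7589.
U > 60%: T_v = 1.781 − 0.933·log₁₀(100 − 75.889) = 0.4914.
t = T_v·H_d²/c_v = 0.4914×6.5²/6.9 = 3.009 years.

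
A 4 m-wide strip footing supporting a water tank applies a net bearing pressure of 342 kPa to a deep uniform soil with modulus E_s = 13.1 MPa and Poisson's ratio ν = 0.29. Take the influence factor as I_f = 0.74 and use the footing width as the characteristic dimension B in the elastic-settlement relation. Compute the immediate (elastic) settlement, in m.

Immediate (elastic) settlement: S_e = q·B·(1−ν²)/E_s · I_f.
E_s = 13.1 MPa = 13100 kPa.
S_e = 342 × 4 × (1 − 0.29²) / 13100 × 0.74
    = 342 × 4 × 0.9159 / 13100 × 0.74
    = 0.07078 m

S_e ≈ 0.0708 m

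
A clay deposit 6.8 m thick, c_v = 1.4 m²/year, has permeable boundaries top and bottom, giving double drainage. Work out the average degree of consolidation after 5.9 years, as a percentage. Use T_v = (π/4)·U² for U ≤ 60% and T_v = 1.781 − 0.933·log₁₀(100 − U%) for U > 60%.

U ≈ 86.1 %

Drainage path length: H_d = H/2 = 3.4 m (double drainage).
T_v = c_v·t/H_d² = 1.4×5.9/3.4² = 0.71453.
T_v = 0.71453 corresponds to the U > 60% branch:
U = 1 − 10^((1.781 − T_v)/0.933)/100 = 0.861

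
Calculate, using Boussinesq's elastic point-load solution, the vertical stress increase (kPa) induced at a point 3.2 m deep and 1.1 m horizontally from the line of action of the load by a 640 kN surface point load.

Boussinesq vertical stress below a point load on an elastic half-space:
Δσ_z = 3P/(2πz²) · [1 + (r/z)²]^(−5/2)
r/z = 1.1/3.2 = 0.34375; [1+(r/z)²]^(−5/2) = 0.75637.
Δσ_z = 3×640/(2π×3.2²) × 0.75637 = 29.842 × 0.75637 = 22.57 kPa

Δσ_z ≈ 22.6 kPa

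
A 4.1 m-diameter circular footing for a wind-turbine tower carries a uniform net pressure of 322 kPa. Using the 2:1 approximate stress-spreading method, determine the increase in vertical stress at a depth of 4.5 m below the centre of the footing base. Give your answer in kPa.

By the 2:1 method the load spreads at 1 horizontal : 2 vertical, so at depth z the loaded area has grown by z in each plan dimension:
Δσ ≈ qD²/(D+z)² = 322×4.1²/(4.1+4.5)² = 73.186 kPa

Δσ_z ≈ 73.2 kPa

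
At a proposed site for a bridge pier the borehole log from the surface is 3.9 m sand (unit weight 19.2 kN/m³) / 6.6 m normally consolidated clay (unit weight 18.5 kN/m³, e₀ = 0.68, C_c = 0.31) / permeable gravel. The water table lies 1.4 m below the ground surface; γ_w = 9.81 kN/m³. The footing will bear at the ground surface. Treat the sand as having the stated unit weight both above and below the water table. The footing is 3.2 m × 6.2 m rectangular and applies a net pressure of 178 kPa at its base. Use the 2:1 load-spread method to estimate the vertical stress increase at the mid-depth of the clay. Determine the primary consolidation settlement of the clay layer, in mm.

S_c ≈ 147 mm

Mid-depth of clay below the ground surface: z = 3.9 + 6.6/2 = 7.2 m.
Total vertical stress at mid-clay: σ_v = 19.2×3.9 + 18.5×3.3 = 135.93 kPa.
Pore pressure: u = 9.81×(7.2 − 1.4) = 56.898 kPa.
Initial effective stress: σ'_0 = σ_v − u = 135.93 − 56.898 = 79.032 kPa.
Stress increase at mid-clay by the 2:1 spreading method:
Δσ = qBL/((B+z)(L+z)) = 178×3.2×6.2/((3.2+7.2)(6.2+7.2)) = 25.341 kPa
Final effective stress: σ'_f = σ'_0 + Δσ = 79.032 + 25.341 = 104.37 kPa.
Normally consolidated clay, so the full stress increment lies on the virgin compression line:
S_c = C_c·H/(1+e₀)·log₁₀(σ'_f/σ'_0) = 0.31×6.6/(1+0.68)×log₁₀(104.37/79.032)
    = 1.2179 × 0.12077 = 0.1471 m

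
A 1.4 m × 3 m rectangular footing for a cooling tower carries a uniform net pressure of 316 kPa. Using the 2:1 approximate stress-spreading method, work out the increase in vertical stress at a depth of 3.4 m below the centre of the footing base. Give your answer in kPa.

Δσ_z ≈ 43.2 kPa

By the 2:1 method the load spreads at 1 horizontal : 2 vertical, so at depth z the loaded area has grown by z in each plan dimension:
Δσ = qBL/((B+z)(L+z)) = 316×1.4×3/((1.4+3.4)(3+3.4)) = 43.203 kPa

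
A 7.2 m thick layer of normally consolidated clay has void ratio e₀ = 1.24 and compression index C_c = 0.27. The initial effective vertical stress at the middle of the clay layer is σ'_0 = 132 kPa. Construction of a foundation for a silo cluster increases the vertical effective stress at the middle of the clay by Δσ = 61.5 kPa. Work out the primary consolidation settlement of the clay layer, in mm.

Final effective stress: σ'_f = σ'_0 + Δσ = 132 + 61.5 = 193.5 kPa.
Normally consolidated clay, so the full stress increment lies on the virgin compression line:
S_c = C_c·H/(1+e₀)·log₁₀(σ'_f/σ'_0) = 0.27×7.2/(1+1.24)×log₁₀(193.5/132)
    = 0.86786 × 0.16611 = 0.1442 m

S_c ≈ 144 mm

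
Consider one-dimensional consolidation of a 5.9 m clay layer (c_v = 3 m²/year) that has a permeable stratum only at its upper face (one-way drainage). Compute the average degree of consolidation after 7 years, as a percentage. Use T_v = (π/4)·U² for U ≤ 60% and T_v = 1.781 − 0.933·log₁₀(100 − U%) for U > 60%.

Drainage path length: H_d = H = 5.9 m (single drainage).
T_v = c_v·t/H_d² = 3×7/5.9² = 0.60327.
T_v = 0.60327 corresponds to the U > 60% branch:
U = 1 − 10^((1.781 − T_v)/0.933)/100 = 0.8171

U ≈ 81.7 %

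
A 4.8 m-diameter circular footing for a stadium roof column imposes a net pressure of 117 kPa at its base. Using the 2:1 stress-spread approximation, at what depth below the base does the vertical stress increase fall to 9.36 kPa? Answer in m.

z ≈ 12.2 m

2:1 spreading — at depth z the loaded area has grown by z in each plan dimension:
qD²/(D+z)² = Δσ_z ⇒ z = D(√(q/Δσ_z) − 1) = 4.8×(√(117/9.36) − 1) = 12.17 m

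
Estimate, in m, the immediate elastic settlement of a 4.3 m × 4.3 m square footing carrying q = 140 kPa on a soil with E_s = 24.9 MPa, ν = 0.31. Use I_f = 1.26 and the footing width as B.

S_e ≈ 0.0275 m

Immediate (elastic) settlement: S_e = q·B·(1−ν²)/E_s · I_f.
E_s = 24.9 MPa = 24900 kPa.
S_e = 140 × 4.3 × (1 − 0.31²) / 24900 × 1.26
    = 140 × 4.3 × 0.9039 / 24900 × 1.26
    = 0.02754 m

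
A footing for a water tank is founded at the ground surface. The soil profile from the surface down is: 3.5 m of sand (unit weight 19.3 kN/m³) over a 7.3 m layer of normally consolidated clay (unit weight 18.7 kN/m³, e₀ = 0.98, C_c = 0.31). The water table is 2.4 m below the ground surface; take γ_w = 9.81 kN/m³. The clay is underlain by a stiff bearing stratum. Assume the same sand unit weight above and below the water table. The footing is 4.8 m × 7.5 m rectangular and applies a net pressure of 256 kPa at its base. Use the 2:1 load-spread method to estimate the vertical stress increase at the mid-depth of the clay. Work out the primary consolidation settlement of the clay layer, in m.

S_c ≈ 0.23 m

Mid-depth of clay below the ground surface: z = 3.5 + 7.3/2 = 7.15 m.
Total vertical stress at mid-clay: σ_v = 19.3×3.5 + 18.7×3.65 = 135.81 kPa.
Pore pressure: u = 9.81×(7.15 − 2.4) = 46.598 kPa.
Initial effective stress: σ'_0 = σ_v − u = 135.81 − 46.598 = 89.212 kPa.
Stress increase at mid-clay by the 2:1 spreading method:
Δσ = qBL/((B+z)(L+z)) = 256×4.8×7.5/((4.8+7.15)(7.5+7.15)) = 52.643 kPa
Final effective stress: σ'_f = σ'_0 + Δσ = 89.212 + 52.643 = 141.86 kPa.
Normally consolidated clay, so the full stress increment lies on the virgin compression line:
S_c = C_c·H/(1+e₀)·log₁₀(σ'_f/σ'_0) = 0.31×7.3/(1+0.98)×log₁₀(141.86/89.212)
    = 1.1429 × 0.20144 = 0.2302 m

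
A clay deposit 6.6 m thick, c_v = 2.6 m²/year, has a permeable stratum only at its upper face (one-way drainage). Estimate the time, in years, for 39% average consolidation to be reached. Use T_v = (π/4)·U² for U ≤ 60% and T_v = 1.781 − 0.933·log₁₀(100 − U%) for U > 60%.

Drainage path length: H_d = H = 6.6 m (single drainage).
U ≤ 60%: T_v = (π/4)·U² = (π/4)×0.39² = 0.11946.
t = T_v·H_d²/c_v = 0.11946×6.6²/2.6 = 2.001 years.

t ≈ 2 years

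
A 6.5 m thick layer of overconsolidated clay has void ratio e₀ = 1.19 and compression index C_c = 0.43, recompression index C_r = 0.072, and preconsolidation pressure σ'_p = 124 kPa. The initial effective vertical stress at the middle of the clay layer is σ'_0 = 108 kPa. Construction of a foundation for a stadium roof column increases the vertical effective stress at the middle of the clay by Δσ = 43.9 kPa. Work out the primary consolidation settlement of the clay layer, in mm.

S_c ≈ 125 mm

Final effective stress: σ'_f = 108 + 43.9 = 151.9 kPa.
σ'_f = 151.9 > σ'_p = 124 kPa, so the stress path crosses the preconsolidation pressure — recompression up to σ'_p, then virgin compression beyond:
S_c = H/(1+e₀)·[C_r·log₁₀(σ'_p/σ'_0) + C_c·log₁₀(σ'_f/σ'_p)]
    = 6.5/2.19 × [0.072×log₁₀(124/108) + 0.43×log₁₀(151.9/124)]
    = 2.968 × [0.0043199 + 0.037899] = 0.1253 m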